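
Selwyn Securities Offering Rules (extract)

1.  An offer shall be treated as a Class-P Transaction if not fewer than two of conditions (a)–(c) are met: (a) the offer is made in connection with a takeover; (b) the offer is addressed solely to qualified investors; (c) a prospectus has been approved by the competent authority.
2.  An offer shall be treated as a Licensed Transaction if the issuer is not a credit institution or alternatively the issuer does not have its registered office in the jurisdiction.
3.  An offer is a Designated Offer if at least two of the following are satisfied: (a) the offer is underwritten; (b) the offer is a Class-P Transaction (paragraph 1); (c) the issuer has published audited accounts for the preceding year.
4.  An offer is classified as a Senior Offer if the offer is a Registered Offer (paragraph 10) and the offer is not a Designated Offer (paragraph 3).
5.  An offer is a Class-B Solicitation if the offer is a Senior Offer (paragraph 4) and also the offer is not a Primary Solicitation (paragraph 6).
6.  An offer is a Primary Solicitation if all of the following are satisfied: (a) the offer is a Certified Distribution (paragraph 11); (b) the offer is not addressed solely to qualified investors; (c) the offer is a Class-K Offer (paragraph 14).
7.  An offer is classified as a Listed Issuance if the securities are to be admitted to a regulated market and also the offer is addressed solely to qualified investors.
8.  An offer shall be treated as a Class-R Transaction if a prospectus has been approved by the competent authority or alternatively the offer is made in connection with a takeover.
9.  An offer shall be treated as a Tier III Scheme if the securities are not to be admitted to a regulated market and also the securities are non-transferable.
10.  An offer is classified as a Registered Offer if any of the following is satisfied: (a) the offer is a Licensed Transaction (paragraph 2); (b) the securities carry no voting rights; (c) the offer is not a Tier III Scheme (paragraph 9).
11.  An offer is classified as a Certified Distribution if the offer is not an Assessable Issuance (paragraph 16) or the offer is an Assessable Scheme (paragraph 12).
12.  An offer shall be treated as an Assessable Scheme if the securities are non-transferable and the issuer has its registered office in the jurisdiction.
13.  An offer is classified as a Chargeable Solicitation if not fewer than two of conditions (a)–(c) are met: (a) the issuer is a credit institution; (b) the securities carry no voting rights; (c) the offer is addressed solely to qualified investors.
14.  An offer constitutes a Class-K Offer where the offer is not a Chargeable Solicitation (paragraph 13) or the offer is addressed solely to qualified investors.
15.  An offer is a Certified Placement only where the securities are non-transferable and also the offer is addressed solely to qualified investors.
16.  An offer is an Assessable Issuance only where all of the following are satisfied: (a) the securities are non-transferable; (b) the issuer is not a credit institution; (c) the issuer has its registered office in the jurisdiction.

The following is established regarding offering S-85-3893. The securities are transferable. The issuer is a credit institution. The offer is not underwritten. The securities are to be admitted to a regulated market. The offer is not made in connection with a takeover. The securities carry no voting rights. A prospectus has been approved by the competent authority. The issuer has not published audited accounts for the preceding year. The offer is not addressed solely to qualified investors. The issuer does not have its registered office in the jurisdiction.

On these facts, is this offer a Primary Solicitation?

No

paragraph 16 — Assessable Issuance: [the securities are non-transferable? no] AND [the issuer is not a credit institution? no] AND [the issuer has its registered office in the jurisdiction? no] → not satisfied.
paragraph 12 — Assessable Scheme: [the securities are non-transferable? no] AND [the issuer has its registered office in the jurisdiction? no] → not satisfied.
paragraph 11 — Certified Distribution: [not an Assessable Issuance (paragraph 16)? yes] OR [Assessable Scheme (paragraph 12)? no] → satisfied.
paragraph 13 — Chargeable Solicitation: the issuer is a credit institution? yes; the securities carry no voting rights? yes; the offer is addressed solely to qualified investors? no — 2 of 3 hold (need ≥2) → satisfied.
paragraph 14 — Class-K Offer: [not a Chargeable Solicitation (paragraph 13)? no] OR [the offer is addressed solely to qualified investors? no] → not satisfied.
paragraph 6 — Primary Solicitation: [Certified Distribution (paragraph 11)? yes] AND [the offer is not addressed solely to qualified investors? yes] AND [Class-K Offer (paragraph 14)? no] → not satisfied.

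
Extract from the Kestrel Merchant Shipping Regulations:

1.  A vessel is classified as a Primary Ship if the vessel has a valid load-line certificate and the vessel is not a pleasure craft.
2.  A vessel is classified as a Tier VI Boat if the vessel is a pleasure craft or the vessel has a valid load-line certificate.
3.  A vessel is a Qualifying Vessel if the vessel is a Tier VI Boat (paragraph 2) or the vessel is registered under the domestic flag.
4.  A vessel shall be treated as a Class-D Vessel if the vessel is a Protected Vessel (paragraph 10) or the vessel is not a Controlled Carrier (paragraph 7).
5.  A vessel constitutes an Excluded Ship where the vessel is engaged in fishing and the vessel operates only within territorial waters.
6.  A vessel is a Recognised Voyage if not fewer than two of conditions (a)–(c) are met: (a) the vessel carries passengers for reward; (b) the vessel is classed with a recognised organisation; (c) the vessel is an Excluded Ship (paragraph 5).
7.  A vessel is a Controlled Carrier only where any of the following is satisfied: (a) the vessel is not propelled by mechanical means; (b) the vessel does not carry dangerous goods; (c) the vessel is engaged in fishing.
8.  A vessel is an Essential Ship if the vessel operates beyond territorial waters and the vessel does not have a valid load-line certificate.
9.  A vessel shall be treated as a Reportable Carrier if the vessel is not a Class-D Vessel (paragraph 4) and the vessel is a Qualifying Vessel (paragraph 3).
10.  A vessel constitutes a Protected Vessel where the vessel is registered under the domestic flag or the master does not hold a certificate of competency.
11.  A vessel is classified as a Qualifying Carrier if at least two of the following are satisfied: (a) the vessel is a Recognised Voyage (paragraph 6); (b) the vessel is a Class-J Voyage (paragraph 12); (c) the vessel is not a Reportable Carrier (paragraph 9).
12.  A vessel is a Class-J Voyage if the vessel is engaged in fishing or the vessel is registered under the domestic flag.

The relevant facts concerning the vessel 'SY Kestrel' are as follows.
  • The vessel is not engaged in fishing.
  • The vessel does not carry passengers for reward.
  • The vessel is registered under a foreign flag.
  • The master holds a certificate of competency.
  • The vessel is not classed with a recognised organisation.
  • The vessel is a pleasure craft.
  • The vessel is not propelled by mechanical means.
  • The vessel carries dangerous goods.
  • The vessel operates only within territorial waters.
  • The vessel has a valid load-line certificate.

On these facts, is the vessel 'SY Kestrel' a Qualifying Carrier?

No

Under paragraph 5: the vessel is engaged in fishing? no; and the vessel operates only within territorial waters? yes. So the vessel is not an Excluded Ship.
Under paragraph 6: the vessel carries passengers for reward? no; the vessel is classed with a recognised organisation? no; Excluded Ship (paragraph 5)? no — 0 of 3 hold (need ≥2) → not satisfied.
Under paragraph 12: the vessel is engaged in fishing? no; or the vessel is registered under the domestic flag? no. So the vessel is not a Class-J Voyage.
Under paragraph 10: the vessel is registered under the domestic flag? no; or the master does not hold a certificate of competency? no. So the vessel is not a Protected Vessel.
Under paragraph 7: the vessel is not propelled by mechanical means? yes; or the vessel does not carry dangerous goods? no; or the vessel is engaged in fishing? no. So the vessel is a Controlled Carrier.
Under paragraph 4: Protected Vessel (paragraph 10)? no; or not a Controlled Carrier (paragraph 7)? no. So the vessel is not a Class-D Vessel.
Under paragraph 2: the vessel is a pleasure craft? yes; or the vessel has a valid load-line certificate? yes. So the vessel is a Tier VI Boat.
Under paragraph 3: Tier VI Boat (paragraph 2)? yes; or the vessel is registered under the domestic flag? no. So the vessel is a Qualifying Vessel.
Under paragraph 9: not a Class-D Vessel (paragraph 4)? yes; and Qualifying Vessel (paragraph 3)? yes. So the vessel is a Reportable Carrier.
Under paragraph 11: Recognised Voyage (paragraph 6)? no; Class-J Voyage (paragraph 12)? no; not a Reportable Carrier (paragraph 9)? no — 0 of 3 hold (need ≥2) → not satisfied.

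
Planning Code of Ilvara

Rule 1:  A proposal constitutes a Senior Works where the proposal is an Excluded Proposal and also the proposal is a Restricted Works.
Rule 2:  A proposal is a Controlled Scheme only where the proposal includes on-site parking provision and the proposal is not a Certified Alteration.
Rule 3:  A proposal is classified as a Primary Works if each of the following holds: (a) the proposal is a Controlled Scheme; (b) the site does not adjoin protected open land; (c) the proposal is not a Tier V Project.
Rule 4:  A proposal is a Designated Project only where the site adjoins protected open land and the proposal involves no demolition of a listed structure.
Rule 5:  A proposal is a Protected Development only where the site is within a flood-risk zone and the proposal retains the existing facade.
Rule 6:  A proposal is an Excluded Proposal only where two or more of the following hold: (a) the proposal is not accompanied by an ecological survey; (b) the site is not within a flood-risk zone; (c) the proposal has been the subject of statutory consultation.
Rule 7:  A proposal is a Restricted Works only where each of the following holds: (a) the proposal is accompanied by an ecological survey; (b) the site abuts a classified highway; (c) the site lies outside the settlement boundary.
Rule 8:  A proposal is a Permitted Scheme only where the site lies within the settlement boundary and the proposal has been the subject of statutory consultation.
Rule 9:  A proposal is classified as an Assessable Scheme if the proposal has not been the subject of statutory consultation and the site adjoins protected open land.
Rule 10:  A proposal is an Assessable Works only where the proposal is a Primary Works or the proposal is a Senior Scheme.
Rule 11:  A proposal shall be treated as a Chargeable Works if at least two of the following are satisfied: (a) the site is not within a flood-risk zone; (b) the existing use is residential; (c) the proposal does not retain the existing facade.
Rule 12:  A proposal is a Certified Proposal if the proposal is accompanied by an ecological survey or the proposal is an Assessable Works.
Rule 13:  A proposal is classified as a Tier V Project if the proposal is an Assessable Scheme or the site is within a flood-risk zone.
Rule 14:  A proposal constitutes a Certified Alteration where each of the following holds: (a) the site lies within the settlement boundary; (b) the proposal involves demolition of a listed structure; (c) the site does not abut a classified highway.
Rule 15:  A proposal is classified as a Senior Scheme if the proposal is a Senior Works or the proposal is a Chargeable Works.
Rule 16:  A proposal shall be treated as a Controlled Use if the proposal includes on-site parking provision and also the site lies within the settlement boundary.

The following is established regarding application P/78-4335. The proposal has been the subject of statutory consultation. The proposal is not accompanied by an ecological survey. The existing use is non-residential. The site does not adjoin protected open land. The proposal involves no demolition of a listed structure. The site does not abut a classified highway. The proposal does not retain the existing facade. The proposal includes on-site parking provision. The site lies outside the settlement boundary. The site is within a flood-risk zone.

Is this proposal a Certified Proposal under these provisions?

No

rule 14 — Certified Alteration: [the site lies within the settlement boundary? no] AND [the proposal involves demolition of a listed structure? no] AND [the site does not abut a classified highway? yes] → not satisfied.
rule 2 — Controlled Scheme: [the proposal includes on-site parking provision? yes] AND [not a Certified Alteration (rule 14)? yes] → satisfied.
rule 9 — Assessable Scheme: [the proposal has not been the subject of statutory consultation? no] AND [the site adjoins protected open land? no] → not satisfied.
rule 13 — Tier V Project: [Assessable Scheme (rule 9)? no] OR [the site is within a flood-risk zone? yes] → satisfied.
rule 3 — Primary Works: [Controlled Scheme (rule 2)? yes] AND [the site does not adjoin protected open land? yes] AND [not a Tier V Project (rule 13)? no] → not satisfied.
rule 6 — Excluded Proposal: the proposal is not accompanied by an ecological survey? yes; the site is not within a flood-risk zone? no; the proposal has been the subject of statutory consultation? yes — 2 of 3 hold (need ≥2) → satisfied.
rule 7 — Restricted Works: [the proposal is accompanied by an ecological survey? no] AND [the site abuts a classified highway? no] AND [the site lies outside the settlement boundary? yes] → not satisfied.
rule 1 — Senior Works: [Excluded Proposal (rule 6)? yes] AND [Restricted Works (rule 7)? no] → not satisfied.
rule 11 — Chargeable Works: the site is not within a flood-risk zone? no; the existing use is residential? no; the proposal does not retain the existing facade? yes — 1 of 3 hold (need ≥2) → not satisfied.
rule 15 — Senior Scheme: [Senior Works (rule 1)? no] OR [Chargeable Works (rule 11)? no] → not satisfied.
rule 10 — Assessable Works: [Primary Works (rule 3)? no] OR [Senior Scheme (rule 15)? no] → not satisfied.
rule 12 — Certified Proposal: [the proposal is accompanied by an ecological survey? no] OR [Assessable Works (rule 10)? no] → not satisfied.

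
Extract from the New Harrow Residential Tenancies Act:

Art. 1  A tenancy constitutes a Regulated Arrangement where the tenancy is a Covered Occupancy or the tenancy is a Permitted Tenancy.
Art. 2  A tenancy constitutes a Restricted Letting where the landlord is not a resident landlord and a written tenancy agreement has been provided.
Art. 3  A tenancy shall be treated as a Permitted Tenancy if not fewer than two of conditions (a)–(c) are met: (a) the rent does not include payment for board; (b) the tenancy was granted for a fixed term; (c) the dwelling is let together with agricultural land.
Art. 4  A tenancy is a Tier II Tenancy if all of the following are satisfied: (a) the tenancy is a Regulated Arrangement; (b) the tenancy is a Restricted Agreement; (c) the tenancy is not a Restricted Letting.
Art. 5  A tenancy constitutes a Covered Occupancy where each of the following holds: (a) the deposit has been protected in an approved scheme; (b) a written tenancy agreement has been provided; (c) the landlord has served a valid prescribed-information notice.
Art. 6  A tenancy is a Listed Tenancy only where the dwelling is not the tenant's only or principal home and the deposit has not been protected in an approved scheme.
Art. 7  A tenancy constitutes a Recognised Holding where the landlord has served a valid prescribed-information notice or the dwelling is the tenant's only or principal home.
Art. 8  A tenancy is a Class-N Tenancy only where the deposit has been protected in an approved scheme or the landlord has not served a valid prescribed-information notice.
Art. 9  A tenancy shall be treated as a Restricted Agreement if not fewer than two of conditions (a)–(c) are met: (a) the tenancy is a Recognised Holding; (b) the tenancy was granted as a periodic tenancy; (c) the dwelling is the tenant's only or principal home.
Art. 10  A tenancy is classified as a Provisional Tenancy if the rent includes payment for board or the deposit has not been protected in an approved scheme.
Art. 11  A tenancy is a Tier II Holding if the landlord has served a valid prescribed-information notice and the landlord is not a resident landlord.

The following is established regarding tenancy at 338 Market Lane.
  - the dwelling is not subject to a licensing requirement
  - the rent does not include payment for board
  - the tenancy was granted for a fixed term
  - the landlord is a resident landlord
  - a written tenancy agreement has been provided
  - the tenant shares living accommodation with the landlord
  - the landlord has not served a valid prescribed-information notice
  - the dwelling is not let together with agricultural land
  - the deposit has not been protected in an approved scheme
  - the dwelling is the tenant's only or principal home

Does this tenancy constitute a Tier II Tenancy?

Yes

article 5 — Covered Occupancy: [the deposit has been protected in an approved scheme? no] AND [a written tenancy agreement has been provided? yes] AND [the landlord has served a valid prescribed-information notice? no] → not satisfied.
article 3 — Permitted Tenancy: the rent does not include payment for board? yes; the tenancy was granted for a fixed term? yes; the dwelling is let together with agricultural land? no — 2 of 3 hold (need ≥2) → satisfied.
article 1 — Regulated Arrangement: [Covered Occupancy (article 5)? no] OR [Permitted Tenancy (article 3)? yes] → satisfied.
article 7 — Recognised Holding: [the landlord has served a valid prescribed-information notice? no] OR [the dwelling is the tenant's only or principal home? yes] → satisfied.
article 9 — Restricted Agreement: Recognised Holding (article 7)? yes; the tenancy was granted as a periodic tenancy? no; the dwelling is the tenant's only or principal home? yes — 2 of 3 hold (need ≥2) → satisfied.
article 2 — Restricted Letting: [the landlord is not a resident landlord? no] AND [a written tenancy agreement has been provided? yes] → not satisfied.
article 4 — Tier II Tenancy: [Regulated Arrangement (article 1)? yes] AND [Restricted Agreement (article 9)? yes] AND [not a Restricted Letting (article 2)? yes] → satisfied.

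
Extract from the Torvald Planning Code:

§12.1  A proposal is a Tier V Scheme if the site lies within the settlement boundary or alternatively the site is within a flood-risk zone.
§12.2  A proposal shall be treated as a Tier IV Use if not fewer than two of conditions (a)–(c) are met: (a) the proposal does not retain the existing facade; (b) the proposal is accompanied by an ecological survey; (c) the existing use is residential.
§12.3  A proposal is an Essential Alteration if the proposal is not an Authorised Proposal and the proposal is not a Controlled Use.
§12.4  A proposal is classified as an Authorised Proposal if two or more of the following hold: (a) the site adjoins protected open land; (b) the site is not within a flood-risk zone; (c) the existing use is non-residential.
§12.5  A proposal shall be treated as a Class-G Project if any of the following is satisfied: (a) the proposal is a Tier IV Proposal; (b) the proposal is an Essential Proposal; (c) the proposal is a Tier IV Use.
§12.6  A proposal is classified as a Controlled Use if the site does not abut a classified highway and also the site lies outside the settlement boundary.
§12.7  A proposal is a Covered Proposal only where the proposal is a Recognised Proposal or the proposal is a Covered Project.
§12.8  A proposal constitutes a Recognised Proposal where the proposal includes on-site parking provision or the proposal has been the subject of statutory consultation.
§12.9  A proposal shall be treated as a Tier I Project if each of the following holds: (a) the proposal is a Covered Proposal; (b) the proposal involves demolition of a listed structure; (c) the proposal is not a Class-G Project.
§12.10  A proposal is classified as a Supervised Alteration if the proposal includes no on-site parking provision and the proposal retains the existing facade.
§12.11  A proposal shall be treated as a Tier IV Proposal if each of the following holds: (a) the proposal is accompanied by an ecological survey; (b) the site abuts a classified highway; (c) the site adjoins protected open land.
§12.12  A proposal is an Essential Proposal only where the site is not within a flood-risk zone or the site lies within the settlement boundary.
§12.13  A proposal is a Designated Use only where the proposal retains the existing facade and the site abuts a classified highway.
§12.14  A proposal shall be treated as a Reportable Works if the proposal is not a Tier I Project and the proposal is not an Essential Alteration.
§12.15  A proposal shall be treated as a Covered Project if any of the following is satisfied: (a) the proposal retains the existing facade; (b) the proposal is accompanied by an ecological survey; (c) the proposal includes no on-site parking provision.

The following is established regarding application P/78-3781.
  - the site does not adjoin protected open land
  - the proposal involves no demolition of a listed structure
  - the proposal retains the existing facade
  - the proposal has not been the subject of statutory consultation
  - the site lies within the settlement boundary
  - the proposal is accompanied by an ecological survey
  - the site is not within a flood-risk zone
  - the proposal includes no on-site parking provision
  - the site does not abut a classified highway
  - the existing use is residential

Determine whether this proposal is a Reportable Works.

No

§12.8 — Recognised Proposal: [the proposal includes on-site parking provision? no] OR [the proposal has been the subject of statutory consultation? no] → not satisfied.
§12.15 — Covered Project: [the proposal retains the existing facade? yes] OR [the proposal is accompanied by an ecological survey? yes] OR [the proposal includes no on-site parking provision? yes] → satisfied.
§12.7 — Covered Proposal: [Recognised Proposal (§12.8)? no] OR [Covered Project (§12.15)? yes] → satisfied.
§12.11 — Tier IV Proposal: [the proposal is accompanied by an ecological survey? yes] AND [the site abuts a classified highway? no] AND [the site adjoins protected open land? no] → not satisfied.
§12.12 — Essential Proposal: [the site is not within a flood-risk zone? yes] OR [the site lies within the settlement boundary? yes] → satisfied.
§12.2 — Tier IV Use: the proposal does not retain the existing facade? no; the proposal is accompanied by an ecological survey? yes; the existing use is residential? yes — 2 of 3 hold (need ≥2) → satisfied.
§12.5 — Class-G Project: [Tier IV Proposal (§12.11)? no] OR [Essential Proposal (§12.12)? yes] OR [Tier IV Use (§12.2)? yes] → satisfied.
§12.9 — Tier I Project: [Covered Proposal (§12.7)? yes] AND [the proposal involves demolition of a listed structure? no] AND [not a Class-G Project (§12.5)? no] → not satisfied.
§12.4 — Authorised Proposal: the site adjoins protected open land? no; the site is not within a flood-risk zone? yes; the existing use is non-residential? no — 1 of 3 hold (need ≥2) → not satisfied.
§12.6 — Controlled Use: [the site does not abut a classified highway? yes] AND [the site lies outside the settlement boundary? no] → not satisfied.
§12.3 — Essential Alteration: [not an Authorised Proposal (§12.4)? yes] AND [not a Controlled Use (§12.6)? yes] → satisfied.
§12.14 — Reportable Works: [not a Tier I Project (§12.9)? yes] AND [not an Essential Alteration (§12.3)? no] → not satisfied.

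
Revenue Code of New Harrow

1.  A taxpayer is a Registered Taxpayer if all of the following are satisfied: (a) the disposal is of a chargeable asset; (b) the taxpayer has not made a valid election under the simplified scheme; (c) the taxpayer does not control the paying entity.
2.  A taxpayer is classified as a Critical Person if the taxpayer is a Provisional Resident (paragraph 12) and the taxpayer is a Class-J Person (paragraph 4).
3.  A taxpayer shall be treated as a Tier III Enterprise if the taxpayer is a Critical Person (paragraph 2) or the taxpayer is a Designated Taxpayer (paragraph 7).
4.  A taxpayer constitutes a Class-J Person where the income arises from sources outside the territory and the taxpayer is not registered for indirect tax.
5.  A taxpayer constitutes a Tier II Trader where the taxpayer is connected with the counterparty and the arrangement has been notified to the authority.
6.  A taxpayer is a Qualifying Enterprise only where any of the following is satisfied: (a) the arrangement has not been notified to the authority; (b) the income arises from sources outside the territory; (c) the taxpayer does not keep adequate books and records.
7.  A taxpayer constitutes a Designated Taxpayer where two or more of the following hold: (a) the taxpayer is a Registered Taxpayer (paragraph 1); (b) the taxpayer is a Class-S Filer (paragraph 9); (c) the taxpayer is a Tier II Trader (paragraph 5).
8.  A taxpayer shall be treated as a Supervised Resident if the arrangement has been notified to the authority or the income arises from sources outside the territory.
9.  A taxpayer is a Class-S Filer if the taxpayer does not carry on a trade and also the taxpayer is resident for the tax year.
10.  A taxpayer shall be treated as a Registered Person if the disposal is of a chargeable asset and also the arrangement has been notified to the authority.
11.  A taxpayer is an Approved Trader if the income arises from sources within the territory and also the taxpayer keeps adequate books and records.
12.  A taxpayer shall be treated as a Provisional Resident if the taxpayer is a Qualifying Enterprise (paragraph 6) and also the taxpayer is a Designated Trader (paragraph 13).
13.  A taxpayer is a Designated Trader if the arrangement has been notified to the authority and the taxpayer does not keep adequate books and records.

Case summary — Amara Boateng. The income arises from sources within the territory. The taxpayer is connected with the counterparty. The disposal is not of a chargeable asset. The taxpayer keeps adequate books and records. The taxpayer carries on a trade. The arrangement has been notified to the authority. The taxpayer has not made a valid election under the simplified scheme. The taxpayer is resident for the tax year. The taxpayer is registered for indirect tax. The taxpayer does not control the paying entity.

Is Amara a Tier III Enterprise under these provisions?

No

paragraph 6 — Qualifying Enterprise: [the arrangement has not been notified to the authority? no] OR [the income arises from sources outside the territory? no] OR [the taxpayer does not keep adequate books and records? no] → not satisfied.
paragraph 13 — Designated Trader: [the arrangement has been notified to the authority? yes] AND [the taxpayer does not keep adequate books and records? no] → not satisfied.
paragraph 12 — Provisional Resident: [Qualifying Enterprise (paragraph 6)? no] AND [Designated Trader (paragraph 13)? no] → not satisfied.
paragraph 4 — Class-J Person: [the income arises from sources outside the territory? no] AND [the taxpayer is not registered for indirect tax? no] → not satisfied.
paragraph 2 — Critical Person: [Provisional Resident (paragraph 12)? no] AND [Class-J Person (paragraph 4)? no] → not satisfied.
paragraph 1 — Registered Taxpayer: [the disposal is of a chargeable asset? no] AND [the taxpayer has not made a valid election under the simplified scheme? yes] AND [the taxpayer does not control the paying entity? yes] → not satisfied.
paragraph 9 — Class-S Filer: [the taxpayer does not carry on a trade? no] AND [the taxpayer is resident for the tax year? yes] → not satisfied.
paragraph 5 — Tier II Trader: [the taxpayer is connected with the counterparty? yes] AND [the arrangement has been notified to the authority? yes] → satisfied.
paragraph 7 — Designated Taxpayer: Registered Taxpayer (paragraph 1)? no; Class-S Filer (paragraph 9)? no; Tier II Trader (paragraph 5)? yes — 1 of 3 hold (need ≥2) → not satisfied.
paragraph 3 — Tier III Enterprise: [Critical Person (paragraph 2)? no] OR [Designated Taxpayer (paragraph 7)? no] → not satisfied.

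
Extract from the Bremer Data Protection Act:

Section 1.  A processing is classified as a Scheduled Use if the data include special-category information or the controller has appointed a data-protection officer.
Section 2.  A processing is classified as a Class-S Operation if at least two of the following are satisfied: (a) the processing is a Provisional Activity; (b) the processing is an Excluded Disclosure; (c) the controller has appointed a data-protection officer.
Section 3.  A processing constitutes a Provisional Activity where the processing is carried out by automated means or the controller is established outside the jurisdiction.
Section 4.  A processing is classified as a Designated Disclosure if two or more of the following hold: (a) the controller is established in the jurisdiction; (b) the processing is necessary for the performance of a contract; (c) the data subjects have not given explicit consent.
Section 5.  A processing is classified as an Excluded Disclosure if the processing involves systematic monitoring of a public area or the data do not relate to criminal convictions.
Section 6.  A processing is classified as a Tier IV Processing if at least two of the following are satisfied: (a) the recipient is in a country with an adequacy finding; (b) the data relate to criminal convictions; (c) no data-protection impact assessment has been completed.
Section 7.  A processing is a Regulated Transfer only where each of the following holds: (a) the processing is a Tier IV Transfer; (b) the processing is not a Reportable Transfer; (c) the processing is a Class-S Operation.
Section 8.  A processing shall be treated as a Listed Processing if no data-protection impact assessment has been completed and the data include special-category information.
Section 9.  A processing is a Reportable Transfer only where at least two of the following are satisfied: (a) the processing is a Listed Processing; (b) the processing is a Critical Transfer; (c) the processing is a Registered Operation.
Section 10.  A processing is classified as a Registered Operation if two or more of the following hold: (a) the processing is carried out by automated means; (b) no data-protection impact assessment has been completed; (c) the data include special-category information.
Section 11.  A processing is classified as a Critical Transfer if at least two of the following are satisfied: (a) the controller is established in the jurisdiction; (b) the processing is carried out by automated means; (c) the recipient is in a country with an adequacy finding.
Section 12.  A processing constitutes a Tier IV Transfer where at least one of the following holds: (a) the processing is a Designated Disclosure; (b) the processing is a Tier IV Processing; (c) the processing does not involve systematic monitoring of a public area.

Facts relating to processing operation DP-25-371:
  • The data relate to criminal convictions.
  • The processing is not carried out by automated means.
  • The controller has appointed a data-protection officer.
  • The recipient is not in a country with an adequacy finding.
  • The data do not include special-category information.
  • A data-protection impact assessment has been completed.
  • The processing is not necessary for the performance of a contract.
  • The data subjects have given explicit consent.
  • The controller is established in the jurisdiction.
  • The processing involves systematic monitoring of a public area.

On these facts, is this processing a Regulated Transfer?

Under section 4: the controller is established in the jurisdiction? yes; the processing is necessary for the performance of a contract? no; the data subjects have not given explicit consent? no — 1 of 3 hold (need ≥2) → not satisfied.
Under section 6: the recipient is in a country with an adequacy finding? no; the data relate to criminal convictions? yes; no data-protection impact assessment has been completed? no — 1 of 3 hold (need ≥2) → not satisfied.
Under section 12: Designated Disclosure (section 4)? no; or Tier IV Processing (section 6)? no; or the processing does not involve systematic monitoring of a public area? no. So the processing is not a Tier IV Transfer.
Under section 8: no data-protection impact assessment has been completed? no; and the data include special-category information? no. So the processing is not a Listed Processing.
Under section 11: the controller is established in the jurisdiction? yes; the processing is carried out by automated means? no; the recipient is in a country with an adequacy finding? no — 1 of 3 hold (need ≥2) → not satisfied.
Under section 10: the processing is carried out by automated means? no; no data-protection impact assessment has been completed? no; the data include special-category information? no — 0 of 3 hold (need ≥2) → not satisfied.
Under section 9: Listed Processing (section 8)? no; Critical Transfer (section 11)? no; Registered Operation (section 10)? no — 0 of 3 hold (need ≥2) → not satisfied.
Under section 3: the processing is carried out by automated means? no; or the controller is established outside the jurisdiction? no. So the processing is not a Provisional Activity.
Under section 5: the processing involves systematic monitoring of a public area? yes; or the data do not relate to criminal convictions? no. So the processing is an Excluded Disclosure.
Under section 2: Provisional Activity (section 3)? no; Excluded Disclosure (section 5)? yes; the controller has appointed a data-protection officer? yes — 2 of 3 hold (need ≥2) → satisfied.
Under section 7: Tier IV Transfer (section 12)? no; and not a Reportable Transfer (section 9)? yes; and Class-S Operation (section 2)? yes. So the processing is not a Regulated Transfer.

No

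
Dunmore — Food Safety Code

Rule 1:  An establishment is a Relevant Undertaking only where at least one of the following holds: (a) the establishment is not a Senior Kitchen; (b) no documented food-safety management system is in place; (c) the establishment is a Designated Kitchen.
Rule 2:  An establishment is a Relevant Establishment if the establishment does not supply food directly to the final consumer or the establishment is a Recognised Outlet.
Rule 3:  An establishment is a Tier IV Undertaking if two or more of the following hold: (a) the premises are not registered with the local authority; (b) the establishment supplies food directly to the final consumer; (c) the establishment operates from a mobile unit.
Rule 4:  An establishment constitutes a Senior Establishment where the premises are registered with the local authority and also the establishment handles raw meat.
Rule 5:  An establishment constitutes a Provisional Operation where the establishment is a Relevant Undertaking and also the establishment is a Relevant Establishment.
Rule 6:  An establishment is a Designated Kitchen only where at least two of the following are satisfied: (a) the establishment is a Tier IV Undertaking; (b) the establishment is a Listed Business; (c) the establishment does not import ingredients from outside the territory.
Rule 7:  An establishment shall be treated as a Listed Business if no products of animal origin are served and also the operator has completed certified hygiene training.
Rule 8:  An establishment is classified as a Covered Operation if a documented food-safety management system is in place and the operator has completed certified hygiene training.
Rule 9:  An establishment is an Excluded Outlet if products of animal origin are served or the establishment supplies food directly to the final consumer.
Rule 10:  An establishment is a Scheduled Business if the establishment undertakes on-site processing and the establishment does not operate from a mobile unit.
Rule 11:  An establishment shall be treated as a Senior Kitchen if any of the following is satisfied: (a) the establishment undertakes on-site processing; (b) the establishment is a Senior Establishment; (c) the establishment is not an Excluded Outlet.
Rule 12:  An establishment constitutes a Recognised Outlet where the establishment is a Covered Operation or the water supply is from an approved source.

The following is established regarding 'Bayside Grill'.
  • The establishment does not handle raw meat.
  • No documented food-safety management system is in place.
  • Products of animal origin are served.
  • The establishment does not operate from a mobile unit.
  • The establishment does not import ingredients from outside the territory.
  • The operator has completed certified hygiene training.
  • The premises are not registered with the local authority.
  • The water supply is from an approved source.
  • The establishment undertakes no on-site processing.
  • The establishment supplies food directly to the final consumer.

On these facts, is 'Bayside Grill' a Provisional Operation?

rule 4 — Senior Establishment: [the premises are registered with the local authority? no] AND [the establishment handles raw meat? no] → not satisfied.
rule 9 — Excluded Outlet: [products of animal origin are served? yes] OR [the establishment supplies food directly to the final consumer? yes] → satisfied.
rule 11 — Senior Kitchen: [the establishment undertakes on-site processing? no] OR [Senior Establishment (rule 4)? no] OR [not an Excluded Outlet (rule 9)? no] → not satisfied.
rule 3 — Tier IV Undertaking: the premises are not registered with the local authority? yes; the establishment supplies food directly to the final consumer? yes; the establishment operates from a mobile unit? no — 2 of 3 hold (need ≥2) → satisfied.
rule 7 — Listed Business: [no products of animal origin are served? no] AND [the operator has completed certified hygiene training? yes] → not satisfied.
rule 6 — Designated Kitchen: Tier IV Undertaking (rule 3)? yes; Listed Business (rule 7)? no; the establishment does not import ingredients from outside the territory? yes — 2 of 3 hold (need ≥2) → satisfied.
rule 1 — Relevant Undertaking: [not a Senior Kitchen (rule 11)? yes] OR [no documented food-safety management system is in place? yes] OR [Designated Kitchen (rule 6)? yes] → satisfied.
rule 8 — Covered Operation: [a documented food-safety management system is in place? no] AND [the operator has completed certified hygiene training? yes] → not satisfied.
rule 12 — Recognised Outlet: [Covered Operation (rule 8)? no] OR [the water supply is from an approved source? yes] → satisfied.
rule 2 — Relevant Establishment: [the establishment does not supply food directly to the final consumer? no] OR [Recognised Outlet (rule 12)? yes] → satisfied.
rule 5 — Provisional Operation: [Relevant Undertaking (rule 1)? yes] AND [Relevant Establishment (rule 2)? yes] → satisfied.

Yes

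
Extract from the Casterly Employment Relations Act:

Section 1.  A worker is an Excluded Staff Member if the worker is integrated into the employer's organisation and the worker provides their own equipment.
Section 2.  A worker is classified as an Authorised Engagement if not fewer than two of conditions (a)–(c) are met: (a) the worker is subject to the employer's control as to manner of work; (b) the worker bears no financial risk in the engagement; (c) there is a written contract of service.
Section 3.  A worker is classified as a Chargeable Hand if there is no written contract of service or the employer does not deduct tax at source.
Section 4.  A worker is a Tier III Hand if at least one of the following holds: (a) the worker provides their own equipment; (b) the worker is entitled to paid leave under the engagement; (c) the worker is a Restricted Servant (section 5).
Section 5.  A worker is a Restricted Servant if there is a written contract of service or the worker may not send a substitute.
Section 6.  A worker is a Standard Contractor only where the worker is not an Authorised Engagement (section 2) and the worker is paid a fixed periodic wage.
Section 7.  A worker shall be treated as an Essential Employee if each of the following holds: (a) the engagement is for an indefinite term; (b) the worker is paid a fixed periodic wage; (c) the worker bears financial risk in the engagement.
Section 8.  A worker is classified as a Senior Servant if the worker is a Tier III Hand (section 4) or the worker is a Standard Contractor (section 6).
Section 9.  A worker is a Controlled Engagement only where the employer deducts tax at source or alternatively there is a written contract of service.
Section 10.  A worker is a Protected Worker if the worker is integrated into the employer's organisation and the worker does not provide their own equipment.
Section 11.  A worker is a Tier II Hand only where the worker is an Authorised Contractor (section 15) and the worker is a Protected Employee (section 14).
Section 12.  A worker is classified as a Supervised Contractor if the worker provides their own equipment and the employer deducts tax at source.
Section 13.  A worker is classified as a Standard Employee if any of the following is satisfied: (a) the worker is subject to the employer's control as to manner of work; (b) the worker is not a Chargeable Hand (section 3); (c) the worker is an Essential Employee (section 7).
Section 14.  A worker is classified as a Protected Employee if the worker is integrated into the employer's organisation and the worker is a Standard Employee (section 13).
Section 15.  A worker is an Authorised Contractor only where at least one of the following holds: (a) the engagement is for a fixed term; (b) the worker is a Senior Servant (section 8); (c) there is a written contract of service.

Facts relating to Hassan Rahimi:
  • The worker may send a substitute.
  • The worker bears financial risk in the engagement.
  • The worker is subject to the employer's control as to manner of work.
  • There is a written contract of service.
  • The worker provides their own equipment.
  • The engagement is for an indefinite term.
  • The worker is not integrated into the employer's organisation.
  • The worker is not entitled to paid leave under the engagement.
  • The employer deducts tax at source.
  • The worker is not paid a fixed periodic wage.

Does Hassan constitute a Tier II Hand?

No

Under section 5: there is a written contract of service? yes; or the worker may not send a substitute? no. So the worker is a Restricted Servant.
Under section 4: the worker provides their own equipment? yes; or the worker is entitled to paid leave under the engagement? no; or Restricted Servant (section 5)? yes. So the worker is a Tier III Hand.
Under section 2: the worker is subject to the employer's control as to manner of work? yes; the worker bears no financial risk in the engagement? no; there is a written contract of service? yes — 2 of 3 hold (need ≥2) → satisfied.
Under section 6: not an Authorised Engagement (section 2)? no; and the worker is paid a fixed periodic wage? no. So the worker is not a Standard Contractor.
Under section 8: Tier III Hand (section 4)? yes; or Standard Contractor (section 6)? no. So the worker is a Senior Servant.
Under section 15: the engagement is for a fixed term? no; or Senior Servant (section 8)? yes; or there is a written contract of service? yes. So the worker is an Authorised Contractor.
Under section 3: there is no written contract of service? no; or the employer does not deduct tax at source? no. So the worker is not a Chargeable Hand.
Under section 7: the engagement is for an indefinite term? yes; and the worker is paid a fixed periodic wage? no; and the worker bears financial risk in the engagement? yes. So the worker is not an Essential Employee.
Under section 13: the worker is subject to the employer's control as to manner of work? yes; or not a Chargeable Hand (section 3)? yes; or Essential Employee (section 7)? no. So the worker is a Standard Employee.
Under section 14: the worker is integrated into the employer's organisation? no; and Standard Employee (section 13)? yes. So the worker is not a Protected Employee.
Under section 11: Authorised Contractor (section 15)? yes; and Protected Employee (section 14)? no. So the worker is not a Tier II Hand.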